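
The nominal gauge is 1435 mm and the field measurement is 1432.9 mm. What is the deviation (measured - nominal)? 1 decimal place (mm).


Deviation = measured - nominal
Deviation = 1432.9 - 1435
Deviation = -2.1 mm

-2.1


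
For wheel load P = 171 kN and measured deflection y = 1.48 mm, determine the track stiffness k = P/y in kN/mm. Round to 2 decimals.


Track stiffness k = P / y
k = 171 / 1.48
k = 115.54 kN/mm

115.54


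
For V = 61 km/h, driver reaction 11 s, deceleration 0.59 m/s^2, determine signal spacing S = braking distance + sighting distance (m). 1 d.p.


V = 61 / 3.6 = 16.9444 m/s
Braking distance = 16.9444^2 / (2*0.59) = 243.3171 m
Sighting distance = 16.9444 * 11 = 186.3889 m
S = 243.3171 + 186.3889 = 429.7 m

429.7


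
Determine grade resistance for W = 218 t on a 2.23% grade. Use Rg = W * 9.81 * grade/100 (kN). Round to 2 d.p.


Rg = W * 9.81 * grade / 100
Rg = 218 * 9.81 * 2.23 / 100
Rg = 2138.58 * 0.0223
Rg = 47.69 kN

47.69


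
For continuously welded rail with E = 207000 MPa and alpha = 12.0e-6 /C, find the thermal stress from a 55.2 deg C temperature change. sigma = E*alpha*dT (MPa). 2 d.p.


sigma = E * alpha * dT
sigma = 207000 * 12.0e-6 * 55.2
sigma = 2.484 * 55.2
sigma = 137.12 MPa

137.12


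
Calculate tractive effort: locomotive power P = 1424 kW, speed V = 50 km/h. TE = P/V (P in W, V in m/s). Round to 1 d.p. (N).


Convert: P = 1424 kW = 1424000 W
V = 50 / 3.6 = 13.8889 m/s
TE = 1424000 / 13.8889
TE = 102528.0 N

102528.0


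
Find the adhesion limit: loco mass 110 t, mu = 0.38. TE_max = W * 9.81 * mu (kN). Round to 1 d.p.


TE_max = W * g * mu
TE_max = 110 * 9.81 * 0.38
TE_max = 1079.1 * 0.38
TE_max = 410.1 kN

410.1


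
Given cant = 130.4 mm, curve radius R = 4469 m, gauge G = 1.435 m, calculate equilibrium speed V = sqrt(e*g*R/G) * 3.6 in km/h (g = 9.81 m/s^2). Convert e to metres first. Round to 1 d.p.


Convert cant: e = 130.4 mm = 0.1304 m
V_ms = sqrt(0.1304 * 9.81 * 4469 / 1.435)
V_ms = sqrt(3983.869029) = 63.1179 m/s
V = 63.1179 * 3.6 = 227.2 km/h

227.2


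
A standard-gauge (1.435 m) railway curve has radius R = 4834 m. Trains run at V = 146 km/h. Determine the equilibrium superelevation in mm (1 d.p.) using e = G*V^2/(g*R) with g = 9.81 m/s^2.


Convert speed: V = 146 / 3.6 = 40.5556 m/s
Apply formula: e = 1.435 * 40.5556^2 / (9.81 * 4834)
e = 1.435 * 1644.7531 / 47421.54
e = 0.049771 m = 49.8 mm

49.8


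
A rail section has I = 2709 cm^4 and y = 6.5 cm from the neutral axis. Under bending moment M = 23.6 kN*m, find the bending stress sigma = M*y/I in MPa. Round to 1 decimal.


Convert units:
M = 23.6 kN*m = 23600000 N*mm
y = 6.5 cm = 65 mm
I = 2709 cm^4 = 27090000 mm^4
sigma = 23600000 * 65 / 27090000
sigma = 56.6 MPa

56.6


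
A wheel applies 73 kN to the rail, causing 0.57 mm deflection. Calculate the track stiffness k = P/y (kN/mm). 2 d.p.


Track stiffness k = P / y
k = 73 / 0.57
k = 128.07 kN/mm

128.07


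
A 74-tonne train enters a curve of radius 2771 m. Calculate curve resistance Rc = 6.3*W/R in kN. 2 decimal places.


Rc = 6.3 * W / R
Rc = 6.3 * 74 / 2771
Rc = 466.2 / 2771
Rc = 0.17 kN

0.17


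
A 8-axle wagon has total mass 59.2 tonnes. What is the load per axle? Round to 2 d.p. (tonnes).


Load per axle = total weight / number of axles
Load = 59.2 / 8
Load = 7.40 tonnes

7.40


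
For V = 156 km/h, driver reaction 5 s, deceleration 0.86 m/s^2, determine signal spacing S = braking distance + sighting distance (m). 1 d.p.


V = 156 / 3.6 = 43.3333 m/s
Braking distance = 43.3333^2 / (2*0.86) = 1091.7313 m
Sighting distance = 43.3333 * 5 = 216.6667 m
S = 1091.7313 + 216.6667 = 1308.4 m

1308.4


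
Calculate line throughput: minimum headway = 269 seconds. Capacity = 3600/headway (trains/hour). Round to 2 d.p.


Capacity = 3600 / headway
Capacity = 3600 / 269
Capacity = 13.38 trains/hour

13.38


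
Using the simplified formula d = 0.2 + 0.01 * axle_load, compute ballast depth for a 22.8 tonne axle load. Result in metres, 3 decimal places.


d = 0.2 + 0.01 * 22.8
d = 0.2 + 0.228
d = 0.428 m

0.428


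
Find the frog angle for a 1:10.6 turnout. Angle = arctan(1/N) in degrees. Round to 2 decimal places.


1/N = 1/10.6 = 0.09434
angle = arctan(0.09434) = 0.094061 rad
angle = 0.094061 * 180/pi = 5.39 degrees

5.39


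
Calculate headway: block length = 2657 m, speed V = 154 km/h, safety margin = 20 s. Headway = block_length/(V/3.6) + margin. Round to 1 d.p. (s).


V = 154 / 3.6 = 42.7778 m/s
Block traversal time = 2657 / 42.7778 = 62.1117 s
Headway = 62.1117 + 20
Headway = 82.1 s

82.1


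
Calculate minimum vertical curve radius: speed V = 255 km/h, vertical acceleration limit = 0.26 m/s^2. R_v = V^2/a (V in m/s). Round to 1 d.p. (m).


Convert speed: V = 255 / 3.6 = 70.8333 m/s
V^2 = 5017.3611 m^2/s^2
R_v = 5017.3611 / 0.26
R_v = 19297.5 m

19297.5


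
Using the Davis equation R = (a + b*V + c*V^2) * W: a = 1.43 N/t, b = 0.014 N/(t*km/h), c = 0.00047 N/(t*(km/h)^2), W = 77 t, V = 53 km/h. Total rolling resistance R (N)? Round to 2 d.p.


b*V = 0.014 * 53 = 0.742
c*V^2 = 0.00047 * 2809 = 1.32023
R_per_t = 1.43 + 0.742 + 1.32023 = 3.49223 N/t
R_total = 3.49223 * 77 = 268.90 N

268.90


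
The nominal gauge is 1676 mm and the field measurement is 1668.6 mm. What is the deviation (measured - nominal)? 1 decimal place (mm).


Deviation = measured - nominal
Deviation = 1668.6 - 1676
Deviation = -7.4 mm

-7.4


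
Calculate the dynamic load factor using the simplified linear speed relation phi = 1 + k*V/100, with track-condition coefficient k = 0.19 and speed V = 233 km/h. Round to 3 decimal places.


phi = 1 + k * V / 100
phi = 1 + 0.19 * 233 / 100
phi = 1 + 0.4427
phi = 1.443

1.443


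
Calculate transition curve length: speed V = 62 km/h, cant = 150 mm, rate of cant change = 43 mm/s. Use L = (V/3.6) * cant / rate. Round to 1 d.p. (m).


Convert speed: V = 62 / 3.6 = 17.2222 m/s
L = 17.2222 * 150 / 43
L = 2583.3333 / 43
L = 60.1 m

60.1


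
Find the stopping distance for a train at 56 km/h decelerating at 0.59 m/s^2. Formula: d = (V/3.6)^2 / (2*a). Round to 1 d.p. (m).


Convert speed: V = 56 / 3.6 = 15.5556 m/s
V^2 = 241.9753
d = 241.9753 / (2 * 0.59)
d = 241.9753 / 1.18
d = 205.1 m

205.1


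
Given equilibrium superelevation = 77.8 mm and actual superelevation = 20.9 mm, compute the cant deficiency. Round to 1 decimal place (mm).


Cant deficiency = equilibrium cant - actual cant
CD = 77.8 - 20.9
CD = 56.9 mm

56.9


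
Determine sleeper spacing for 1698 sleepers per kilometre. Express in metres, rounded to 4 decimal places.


Spacing = 1000 m / number of sleepers
Spacing = 1000 / 1698
Spacing = 0.5889 m

0.5889


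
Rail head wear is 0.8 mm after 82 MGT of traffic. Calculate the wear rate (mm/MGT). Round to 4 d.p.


Wear rate = total wear / cumulative tonnage
Rate = 0.8 / 82
Rate = 0.0098 mm/MGT

0.0098


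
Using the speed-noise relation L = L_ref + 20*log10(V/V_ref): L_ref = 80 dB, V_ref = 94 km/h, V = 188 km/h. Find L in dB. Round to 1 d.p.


V/V_ref = 188 / 94 = 2.0
log10(2.0) = 0.30103
20 * 0.30103 = 6.0206
L = 80 + 6.0206 = 86.0 dB

86.0


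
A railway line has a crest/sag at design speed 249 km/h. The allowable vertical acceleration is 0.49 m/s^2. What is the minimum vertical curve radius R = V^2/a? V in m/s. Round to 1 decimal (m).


Convert speed: V = 249 / 3.6 = 69.1667 m/s
V^2 = 4784.0278 m^2/s^2
R_v = 4784.0278 / 0.49
R_v = 9763.3 m

9763.3


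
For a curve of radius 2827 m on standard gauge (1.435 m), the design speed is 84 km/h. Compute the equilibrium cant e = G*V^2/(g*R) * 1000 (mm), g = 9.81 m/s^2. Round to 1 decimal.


Convert speed: V = 84 / 3.6 = 23.3333 m/s
Apply formula: e = 1.435 * 23.3333^2 / (9.81 * 2827)
e = 1.435 * 544.4444 / 27732.87
e = 0.028172 m = 28.2 mm

28.2


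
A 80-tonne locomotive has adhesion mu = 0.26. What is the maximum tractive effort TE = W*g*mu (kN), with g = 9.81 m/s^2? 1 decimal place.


TE_max = W * g * mu
TE_max = 80 * 9.81 * 0.26
TE_max = 784.8 * 0.26
TE_max = 204.0 kN

204.0


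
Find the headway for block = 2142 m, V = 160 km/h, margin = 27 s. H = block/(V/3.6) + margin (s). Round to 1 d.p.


V = 160 / 3.6 = 44.4444 m/s
Block traversal time = 2142 / 44.4444 = 48.195 s
Headway = 48.195 + 27
Headway = 75.2 s

75.2


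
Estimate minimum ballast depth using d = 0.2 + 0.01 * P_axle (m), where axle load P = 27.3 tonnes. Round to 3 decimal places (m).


d = 0.2 + 0.01 * 27.3
d = 0.2 + 0.273
d = 0.473 m

0.473


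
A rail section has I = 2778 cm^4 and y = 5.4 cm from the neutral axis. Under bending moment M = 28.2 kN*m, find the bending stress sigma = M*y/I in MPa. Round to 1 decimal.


Convert units:
M = 28.2 kN*m = 28200000 N*mm
y = 5.4 cm = 54 mm
I = 2778 cm^4 = 27780000 mm^4
sigma = 28200000 * 54 / 27780000
sigma = 54.8 MPa

54.8


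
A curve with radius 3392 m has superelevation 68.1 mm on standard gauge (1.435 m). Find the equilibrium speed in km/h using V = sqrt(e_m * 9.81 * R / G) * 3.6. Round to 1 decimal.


Convert cant: e = 68.1 mm = 0.0681 m
V_ms = sqrt(0.0681 * 9.81 * 3392 / 1.435)
V_ms = sqrt(1579.137918) = 39.7384 m/s
V = 39.7384 * 3.6 = 143.1 km/h

143.1


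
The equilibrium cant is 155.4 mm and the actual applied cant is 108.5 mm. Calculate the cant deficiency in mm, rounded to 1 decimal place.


Cant deficiency = equilibrium cant - actual cant
CD = 155.4 - 108.5
CD = 46.9 mm

46.9


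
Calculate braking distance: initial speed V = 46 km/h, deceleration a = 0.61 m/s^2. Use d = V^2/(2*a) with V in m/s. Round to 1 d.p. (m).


Convert speed: V = 46 / 3.6 = 12.7778 m/s
V^2 = 163.2716
d = 163.2716 / (2 * 0.61)
d = 163.2716 / 1.22
d = 133.8 m

133.8


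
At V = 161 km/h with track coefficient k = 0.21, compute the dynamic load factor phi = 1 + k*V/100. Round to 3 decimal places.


phi = 1 + k * V / 100
phi = 1 + 0.21 * 161 / 100
phi = 1 + 0.3381
phi = 1.338

1.338


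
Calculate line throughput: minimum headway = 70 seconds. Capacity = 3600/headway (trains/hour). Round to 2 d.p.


Capacity = 3600 / headway
Capacity = 3600 / 70
Capacity = 51.43 trains/hour

51.43


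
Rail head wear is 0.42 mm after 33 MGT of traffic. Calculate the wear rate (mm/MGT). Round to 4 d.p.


Wear rate = total wear / cumulative tonnage
Rate = 0.42 / 33
Rate = 0.0127 mm/MGT

0.0127


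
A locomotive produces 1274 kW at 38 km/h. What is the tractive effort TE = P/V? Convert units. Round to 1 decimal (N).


Convert: P = 1274 kW = 1274000 W
V = 38 / 3.6 = 10.5556 m/s
TE = 1274000 / 10.5556
TE = 120694.7 N

120694.7


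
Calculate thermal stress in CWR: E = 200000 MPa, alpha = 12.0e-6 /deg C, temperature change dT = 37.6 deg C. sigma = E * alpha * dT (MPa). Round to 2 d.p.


sigma = E * alpha * dT
sigma = 200000 * 12.0e-6 * 37.6
sigma = 2.4 * 37.6
sigma = 90.24 MPa

90.24


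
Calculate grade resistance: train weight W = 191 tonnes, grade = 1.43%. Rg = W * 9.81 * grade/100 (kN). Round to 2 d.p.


Rg = W * 9.81 * grade / 100
Rg = 191 * 9.81 * 1.43 / 100
Rg = 1873.71 * 0.0143
Rg = 26.79 kN

26.79


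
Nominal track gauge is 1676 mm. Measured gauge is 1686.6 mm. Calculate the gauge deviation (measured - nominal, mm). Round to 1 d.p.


Deviation = measured - nominal
Deviation = 1686.6 - 1676
Deviation = 10.6 mm

10.6


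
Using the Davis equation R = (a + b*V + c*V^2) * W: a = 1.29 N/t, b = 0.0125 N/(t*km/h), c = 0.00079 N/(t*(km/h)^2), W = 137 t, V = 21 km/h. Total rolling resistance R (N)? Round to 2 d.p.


b*V = 0.0125 * 21 = 0.2625
c*V^2 = 0.00079 * 441 = 0.34839
R_per_t = 1.29 + 0.2625 + 0.34839 = 1.90089 N/t
R_total = 1.90089 * 137 = 260.42 N

260.42


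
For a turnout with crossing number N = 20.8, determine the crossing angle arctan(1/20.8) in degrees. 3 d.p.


1/N = 1/20.8 = 0.048077
angle = arctan(0.048077) = 0.04804 rad
angle = 0.04804 * 180/pi = 2.752 degrees

2.752


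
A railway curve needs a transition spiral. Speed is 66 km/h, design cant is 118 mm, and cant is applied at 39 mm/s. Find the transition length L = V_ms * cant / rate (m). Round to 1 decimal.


Convert speed: V = 66 / 3.6 = 18.3333 m/s
L = 18.3333 * 118 / 39
L = 2163.3333 / 39
L = 55.5 m

55.5


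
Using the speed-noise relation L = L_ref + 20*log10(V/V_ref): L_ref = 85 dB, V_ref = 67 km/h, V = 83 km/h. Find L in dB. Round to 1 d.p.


V/V_ref = 83 / 67 = 1.238806
log10(1.238806) = 0.093003
20 * 0.093003 = 1.8601
L = 85 + 1.8601 = 86.9 dB

86.9


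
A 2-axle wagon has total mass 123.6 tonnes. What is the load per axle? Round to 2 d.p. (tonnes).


Load per axle = total weight / number of axles
Load = 123.6 / 2
Load = 61.80 tonnes

61.80


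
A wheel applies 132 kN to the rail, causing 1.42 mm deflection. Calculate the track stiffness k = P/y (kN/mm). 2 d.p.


Track stiffness k = P / y
k = 132 / 1.42
k = 92.96 kN/mm

92.96


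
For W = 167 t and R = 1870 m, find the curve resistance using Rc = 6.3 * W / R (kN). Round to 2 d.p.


Rc = 6.3 * W / R
Rc = 6.3 * 167 / 1870
Rc = 1052.1 / 1870
Rc = 0.56 kN

0.56


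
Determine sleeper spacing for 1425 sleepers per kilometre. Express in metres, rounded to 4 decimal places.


Spacing = 1000 m / number of sleepers
Spacing = 1000 / 1425
Spacing = 0.7018 m

0.7018


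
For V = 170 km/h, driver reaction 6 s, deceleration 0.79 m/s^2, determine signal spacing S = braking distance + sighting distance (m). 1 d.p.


V = 170 / 3.6 = 47.2222 m/s
Braking distance = 47.2222^2 / (2*0.79) = 1411.3533 m
Sighting distance = 47.2222 * 6 = 283.3333 m
S = 1411.3533 + 283.3333 = 1694.7 m

1694.7


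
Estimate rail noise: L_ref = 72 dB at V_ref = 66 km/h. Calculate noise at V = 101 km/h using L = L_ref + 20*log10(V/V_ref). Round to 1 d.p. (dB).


V/V_ref = 101 / 66 = 1.530303
log10(1.530303) = 0.184777
20 * 0.184777 = 3.6955
L = 72 + 3.6955 = 75.7 dB

75.7


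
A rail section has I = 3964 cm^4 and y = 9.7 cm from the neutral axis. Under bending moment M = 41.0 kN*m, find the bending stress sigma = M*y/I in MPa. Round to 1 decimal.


Convert units:
M = 41.0 kN*m = 41000000 N*mm
y = 9.7 cm = 97 mm
I = 3964 cm^4 = 39640000 mm^4
sigma = 41000000 * 97 / 39640000
sigma = 100.3 MPa

100.3


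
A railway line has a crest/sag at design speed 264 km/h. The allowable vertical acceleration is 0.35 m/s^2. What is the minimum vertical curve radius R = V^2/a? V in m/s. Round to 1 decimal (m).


Convert speed: V = 264 / 3.6 = 73.3333 m/s
V^2 = 5377.7778 m^2/s^2
R_v = 5377.7778 / 0.35
R_v = 15365.1 m

15365.1


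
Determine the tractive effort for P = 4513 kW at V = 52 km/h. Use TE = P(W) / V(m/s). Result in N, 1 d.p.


Convert: P = 4513 kW = 4513000 W
V = 52 / 3.6 = 14.4444 m/s
TE = 4513000 / 14.4444
TE = 312438.5 N

312438.5


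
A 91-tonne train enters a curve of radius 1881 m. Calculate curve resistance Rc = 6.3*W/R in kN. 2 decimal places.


Rc = 6.3 * W / R
Rc = 6.3 * 91 / 1881
Rc = 573.3 / 1881
Rc = 0.30 kN

0.30


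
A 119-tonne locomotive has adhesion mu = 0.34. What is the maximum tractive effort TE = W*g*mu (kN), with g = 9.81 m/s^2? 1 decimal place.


TE_max = W * g * mu
TE_max = 119 * 9.81 * 0.34
TE_max = 1167.39 * 0.34
TE_max = 396.9 kN

396.9


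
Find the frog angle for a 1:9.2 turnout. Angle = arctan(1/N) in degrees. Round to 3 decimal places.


1/N = 1/9.2 = 0.108696
angle = arctan(0.108696) = 0.108271 rad
angle = 0.108271 * 180/pi = 6.203 degrees

6.203


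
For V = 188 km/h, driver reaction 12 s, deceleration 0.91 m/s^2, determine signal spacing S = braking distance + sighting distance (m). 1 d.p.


V = 188 / 3.6 = 52.2222 m/s
Braking distance = 52.2222^2 / (2*0.91) = 1498.4398 m
Sighting distance = 52.2222 * 12 = 626.6667 m
S = 1498.4398 + 626.6667 = 2125.1 m

2125.1


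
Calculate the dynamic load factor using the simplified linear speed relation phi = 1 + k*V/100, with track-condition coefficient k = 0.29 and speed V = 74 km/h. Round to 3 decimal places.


phi = 1 + k * V / 100
phi = 1 + 0.29 * 74 / 100
phi = 1 + 0.2146
phi = 1.215

1.215


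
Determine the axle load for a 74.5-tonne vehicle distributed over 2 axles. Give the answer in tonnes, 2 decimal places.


Load per axle = total weight / number of axles
Load = 74.5 / 2
Load = 37.25 tonnes

37.25


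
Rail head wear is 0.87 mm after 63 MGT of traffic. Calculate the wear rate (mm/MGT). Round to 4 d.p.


Wear rate = total wear / cumulative tonnage
Rate = 0.87 / 63
Rate = 0.0138 mm/MGT

0.0138


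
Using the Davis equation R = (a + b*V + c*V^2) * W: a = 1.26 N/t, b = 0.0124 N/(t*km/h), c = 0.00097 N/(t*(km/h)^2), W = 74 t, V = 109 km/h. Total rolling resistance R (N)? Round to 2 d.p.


b*V = 0.0124 * 109 = 1.3516
c*V^2 = 0.00097 * 11881 = 11.52457
R_per_t = 1.26 + 1.3516 + 11.52457 = 14.13617 N/t
R_total = 14.13617 * 74 = 1046.08 N

1046.08


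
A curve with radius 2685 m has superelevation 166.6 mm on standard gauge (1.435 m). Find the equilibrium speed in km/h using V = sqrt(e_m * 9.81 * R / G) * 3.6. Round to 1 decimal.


Convert cant: e = 166.6 mm = 0.1666 m
V_ms = sqrt(0.1666 * 9.81 * 2685 / 1.435)
V_ms = sqrt(3057.992341) = 55.2991 m/s
V = 55.2991 * 3.6 = 199.1 km/h

199.1


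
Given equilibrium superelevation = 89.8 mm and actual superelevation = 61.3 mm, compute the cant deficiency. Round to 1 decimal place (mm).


Cant deficiency = equilibrium cant - actual cant
CD = 89.8 - 61.3
CD = 28.5 mm

28.5


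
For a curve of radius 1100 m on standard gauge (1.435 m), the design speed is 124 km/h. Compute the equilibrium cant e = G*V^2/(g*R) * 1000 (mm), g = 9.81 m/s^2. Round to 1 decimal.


Convert speed: V = 124 / 3.6 = 34.4444 m/s
Apply formula: e = 1.435 * 34.4444^2 / (9.81 * 1100)
e = 1.435 * 1186.4198 / 10791.0
e = 0.157772 m = 157.8 mm

157.8


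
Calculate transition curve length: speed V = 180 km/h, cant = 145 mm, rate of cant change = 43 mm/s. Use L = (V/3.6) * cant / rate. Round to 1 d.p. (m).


Convert speed: V = 180 / 3.6 = 50.0 m/s
L = 50.0 * 145 / 43
L = 7250.0 / 43
L = 168.6 m

168.6


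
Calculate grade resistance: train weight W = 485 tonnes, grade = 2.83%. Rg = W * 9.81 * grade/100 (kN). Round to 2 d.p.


Rg = W * 9.81 * grade / 100
Rg = 485 * 9.81 * 2.83 / 100
Rg = 4757.85 * 0.0283
Rg = 134.65 kN

134.65


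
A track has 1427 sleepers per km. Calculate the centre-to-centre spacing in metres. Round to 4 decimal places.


Spacing = 1000 m / number of sleepers
Spacing = 1000 / 1427
Spacing = 0.7008 m

0.7008


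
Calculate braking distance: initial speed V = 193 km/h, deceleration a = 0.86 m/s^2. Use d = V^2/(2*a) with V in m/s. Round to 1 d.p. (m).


Convert speed: V = 193 / 3.6 = 53.6111 m/s
V^2 = 2874.1512
d = 2874.1512 / (2 * 0.86)
d = 2874.1512 / 1.72
d = 1671.0 m

1671.0


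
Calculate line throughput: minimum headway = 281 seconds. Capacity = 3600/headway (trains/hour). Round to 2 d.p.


Capacity = 3600 / headway
Capacity = 3600 / 281
Capacity = 12.81 trains/hour

12.81


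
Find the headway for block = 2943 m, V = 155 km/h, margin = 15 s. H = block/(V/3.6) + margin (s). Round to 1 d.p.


V = 155 / 3.6 = 43.0556 m/s
Block traversal time = 2943 / 43.0556 = 68.3535 s
Headway = 68.3535 + 15
Headway = 83.4 s

83.4


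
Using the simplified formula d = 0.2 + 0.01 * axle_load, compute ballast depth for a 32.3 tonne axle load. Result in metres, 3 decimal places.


d = 0.2 + 0.01 * 32.3
d = 0.2 + 0.323
d = 0.523 m

0.523


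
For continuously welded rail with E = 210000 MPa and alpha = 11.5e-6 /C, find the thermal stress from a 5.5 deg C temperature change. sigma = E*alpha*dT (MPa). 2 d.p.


sigma = E * alpha * dT
sigma = 210000 * 11.5e-6 * 5.5
sigma = 2.415 * 5.5
sigma = 13.28 MPa

13.28


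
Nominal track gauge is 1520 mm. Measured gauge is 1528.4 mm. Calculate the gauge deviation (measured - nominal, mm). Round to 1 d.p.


Deviation = measured - nominal
Deviation = 1528.4 - 1520
Deviation = 8.4 mm

8.4


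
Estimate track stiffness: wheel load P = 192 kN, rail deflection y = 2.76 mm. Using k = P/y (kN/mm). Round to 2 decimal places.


Track stiffness k = P / y
k = 192 / 2.76
k = 69.57 kN/mm

69.57


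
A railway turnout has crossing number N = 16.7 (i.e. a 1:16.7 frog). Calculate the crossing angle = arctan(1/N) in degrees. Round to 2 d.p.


1/N = 1/16.7 = 0.05988
angle = arctan(0.05988) = 0.059809 rad
angle = 0.059809 * 180/pi = 3.43 degrees

3.43


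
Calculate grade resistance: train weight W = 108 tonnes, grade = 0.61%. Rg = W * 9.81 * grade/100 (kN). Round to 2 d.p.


Rg = W * 9.81 * grade / 100
Rg = 108 * 9.81 * 0.61 / 100
Rg = 1059.48 * 0.0061
Rg = 6.46 kN

6.46


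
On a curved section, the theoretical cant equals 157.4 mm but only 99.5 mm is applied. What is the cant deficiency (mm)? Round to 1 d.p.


Cant deficiency = equilibrium cant - actual cant
CD = 157.4 - 99.5
CD = 57.9 mm

57.9


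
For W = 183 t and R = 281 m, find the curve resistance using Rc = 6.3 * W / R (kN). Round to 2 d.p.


Rc = 6.3 * W / R
Rc = 6.3 * 183 / 281
Rc = 1152.9 / 281
Rc = 4.10 kN

4.10


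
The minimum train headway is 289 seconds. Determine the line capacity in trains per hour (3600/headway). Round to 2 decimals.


Capacity = 3600 / headway
Capacity = 3600 / 289
Capacity = 12.46 trains/hour

12.46


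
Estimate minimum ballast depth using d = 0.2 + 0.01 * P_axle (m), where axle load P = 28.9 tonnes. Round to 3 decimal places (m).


d = 0.2 + 0.01 * 28.9
d = 0.2 + 0.289
d = 0.489 m

0.489


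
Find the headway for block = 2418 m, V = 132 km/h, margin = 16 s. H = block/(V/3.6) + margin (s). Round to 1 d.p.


V = 132 / 3.6 = 36.6667 m/s
Block traversal time = 2418 / 36.6667 = 65.9455 s
Headway = 65.9455 + 16
Headway = 81.9 s

81.9


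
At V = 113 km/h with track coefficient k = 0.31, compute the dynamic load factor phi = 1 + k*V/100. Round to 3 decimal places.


phi = 1 + k * V / 100
phi = 1 + 0.31 * 113 / 100
phi = 1 + 0.3503
phi = 1.350

1.350


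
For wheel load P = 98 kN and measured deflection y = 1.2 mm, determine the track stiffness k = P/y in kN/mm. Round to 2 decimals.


Track stiffness k = P / y
k = 98 / 1.2
k = 81.67 kN/mm

81.67


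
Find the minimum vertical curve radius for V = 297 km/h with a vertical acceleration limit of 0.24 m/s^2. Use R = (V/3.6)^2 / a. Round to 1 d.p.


Convert speed: V = 297 / 3.6 = 82.5 m/s
V^2 = 6806.25 m^2/s^2
R_v = 6806.25 / 0.24
R_v = 28359.4 m

28359.4


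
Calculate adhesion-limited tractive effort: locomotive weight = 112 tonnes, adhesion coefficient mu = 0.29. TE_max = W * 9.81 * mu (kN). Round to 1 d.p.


TE_max = W * g * mu
TE_max = 112 * 9.81 * 0.29
TE_max = 1098.72 * 0.29
TE_max = 318.6 kN

318.6


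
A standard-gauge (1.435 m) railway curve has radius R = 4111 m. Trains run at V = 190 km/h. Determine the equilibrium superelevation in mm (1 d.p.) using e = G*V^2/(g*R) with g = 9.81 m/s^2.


Convert speed: V = 190 / 3.6 = 52.7778 m/s
Apply formula: e = 1.435 * 52.7778^2 / (9.81 * 4111)
e = 1.435 * 2785.4938 / 40328.91
e = 0.099115 m = 99.1 mm

99.1


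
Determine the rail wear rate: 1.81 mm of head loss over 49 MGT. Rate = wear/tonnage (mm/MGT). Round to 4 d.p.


Wear rate = total wear / cumulative tonnage
Rate = 1.81 / 49
Rate = 0.0369 mm/MGT

0.0369


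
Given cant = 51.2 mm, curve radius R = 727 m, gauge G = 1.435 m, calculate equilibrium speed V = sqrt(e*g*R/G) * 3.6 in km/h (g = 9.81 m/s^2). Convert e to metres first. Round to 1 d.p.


Convert cant: e = 51.2 mm = 0.0512 m
V_ms = sqrt(0.0512 * 9.81 * 727 / 1.435)
V_ms = sqrt(254.461146) = 15.9518 m/s
V = 15.9518 * 3.6 = 57.4 km/h

57.4


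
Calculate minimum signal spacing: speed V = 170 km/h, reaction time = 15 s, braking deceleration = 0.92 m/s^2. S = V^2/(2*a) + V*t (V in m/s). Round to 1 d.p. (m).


V = 170 / 3.6 = 47.2222 m/s
Braking distance = 47.2222^2 / (2*0.92) = 1211.923 m
Sighting distance = 47.2222 * 15 = 708.3333 m
S = 1211.923 + 708.3333 = 1920.3 m

1920.3


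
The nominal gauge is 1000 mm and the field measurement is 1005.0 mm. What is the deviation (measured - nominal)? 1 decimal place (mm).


Deviation = measured - nominal
Deviation = 1005.0 - 1000
Deviation = 5.0 mm

5.0


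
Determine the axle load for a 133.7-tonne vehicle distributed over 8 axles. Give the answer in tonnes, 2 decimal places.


Load per axle = total weight / number of axles
Load = 133.7 / 8
Load = 16.71 tonnes

16.71


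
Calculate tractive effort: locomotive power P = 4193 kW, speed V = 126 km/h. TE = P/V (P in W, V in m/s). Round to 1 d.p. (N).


Convert: P = 4193 kW = 4193000 W
V = 126 / 3.6 = 35.0 m/s
TE = 4193000 / 35.0
TE = 119800.0 N

119800.0


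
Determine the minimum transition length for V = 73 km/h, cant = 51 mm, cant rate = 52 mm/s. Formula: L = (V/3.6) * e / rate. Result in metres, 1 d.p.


Convert speed: V = 73 / 3.6 = 20.2778 m/s
L = 20.2778 * 51 / 52
L = 1034.1667 / 52
L = 19.9 m

19.9


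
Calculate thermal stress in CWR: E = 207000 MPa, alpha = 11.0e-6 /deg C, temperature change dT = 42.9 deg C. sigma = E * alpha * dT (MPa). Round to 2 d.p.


sigma = E * alpha * dT
sigma = 207000 * 11.0e-6 * 42.9
sigma = 2.277 * 42.9
sigma = 97.68 MPa

97.68


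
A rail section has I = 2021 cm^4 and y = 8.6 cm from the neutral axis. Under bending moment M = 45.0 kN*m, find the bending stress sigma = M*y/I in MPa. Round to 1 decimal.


Convert units:
M = 45.0 kN*m = 45000000 N*mm
y = 8.6 cm = 86 mm
I = 2021 cm^4 = 20210000 mm^4
sigma = 45000000 * 86 / 20210000
sigma = 191.5 MPa

191.5


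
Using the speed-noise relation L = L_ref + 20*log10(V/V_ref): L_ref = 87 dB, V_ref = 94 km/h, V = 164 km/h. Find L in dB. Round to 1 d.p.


V/V_ref = 164 / 94 = 1.744681
log10(1.744681) = 0.241716
20 * 0.241716 = 4.8343
L = 87 + 4.8343 = 91.8 dB

91.8


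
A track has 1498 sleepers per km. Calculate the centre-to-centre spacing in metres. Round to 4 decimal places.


Spacing = 1000 m / number of sleepers
Spacing = 1000 / 1498
Spacing = 0.6676 m

0.6676


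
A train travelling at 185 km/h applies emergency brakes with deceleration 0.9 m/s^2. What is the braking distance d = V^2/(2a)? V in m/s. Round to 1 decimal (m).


Convert speed: V = 185 / 3.6 = 51.3889 m/s
V^2 = 2640.8179
d = 2640.8179 / (2 * 0.9)
d = 2640.8179 / 1.8
d = 1467.1 m

1467.1


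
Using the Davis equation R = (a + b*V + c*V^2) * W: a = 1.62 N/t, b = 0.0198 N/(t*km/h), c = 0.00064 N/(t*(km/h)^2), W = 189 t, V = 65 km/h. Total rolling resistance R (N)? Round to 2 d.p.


b*V = 0.0198 * 65 = 1.287
c*V^2 = 0.00064 * 4225 = 2.704
R_per_t = 1.62 + 1.287 + 2.704 = 5.611 N/t
R_total = 5.611 * 189 = 1060.48 N

1060.48


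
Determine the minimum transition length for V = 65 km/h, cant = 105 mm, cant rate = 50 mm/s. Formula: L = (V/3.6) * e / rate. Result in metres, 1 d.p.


Convert speed: V = 65 / 3.6 = 18.0556 m/s
L = 18.0556 * 105 / 50
L = 1895.8333 / 50
L = 37.9 m

37.9


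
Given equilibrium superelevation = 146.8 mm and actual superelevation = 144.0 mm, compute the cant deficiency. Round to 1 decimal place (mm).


Cant deficiency = equilibrium cant - actual cant
CD = 146.8 - 144.0
CD = 2.8 mm

2.8


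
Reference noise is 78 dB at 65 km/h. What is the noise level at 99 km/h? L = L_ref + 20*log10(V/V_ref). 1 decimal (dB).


V/V_ref = 99 / 65 = 1.523077
log10(1.523077) = 0.182722
20 * 0.182722 = 3.6544
L = 78 + 3.6544 = 81.7 dB

81.7


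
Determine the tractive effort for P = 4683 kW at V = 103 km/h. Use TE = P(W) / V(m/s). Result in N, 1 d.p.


Convert: P = 4683 kW = 4683000 W
V = 103 / 3.6 = 28.6111 m/s
TE = 4683000 / 28.6111
TE = 163677.7 N

163677.7


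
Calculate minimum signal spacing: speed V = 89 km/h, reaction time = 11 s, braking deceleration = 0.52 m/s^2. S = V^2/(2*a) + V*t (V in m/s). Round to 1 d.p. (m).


V = 89 / 3.6 = 24.7222 m/s
Braking distance = 24.7222^2 / (2*0.52) = 587.681 m
Sighting distance = 24.7222 * 11 = 271.9444 m
S = 587.681 + 271.9444 = 859.6 m

859.6


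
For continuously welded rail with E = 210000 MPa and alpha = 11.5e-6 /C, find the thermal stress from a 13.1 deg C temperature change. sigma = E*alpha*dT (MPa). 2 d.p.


sigma = E * alpha * dT
sigma = 210000 * 11.5e-6 * 13.1
sigma = 2.415 * 13.1
sigma = 31.64 MPa

31.64


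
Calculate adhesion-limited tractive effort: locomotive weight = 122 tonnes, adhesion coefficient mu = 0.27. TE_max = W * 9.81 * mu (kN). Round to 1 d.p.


TE_max = W * g * mu
TE_max = 122 * 9.81 * 0.27
TE_max = 1196.82 * 0.27
TE_max = 323.1 kN

323.1


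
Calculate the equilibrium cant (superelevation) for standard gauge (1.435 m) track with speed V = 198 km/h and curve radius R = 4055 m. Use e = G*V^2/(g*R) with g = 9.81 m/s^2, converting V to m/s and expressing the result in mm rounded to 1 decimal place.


Convert speed: V = 198 / 3.6 = 55.0 m/s
Apply formula: e = 1.435 * 55.0^2 / (9.81 * 4055)
e = 1.435 * 3025.0 / 39779.55
e = 0.109123 m = 109.1 mm

109.1


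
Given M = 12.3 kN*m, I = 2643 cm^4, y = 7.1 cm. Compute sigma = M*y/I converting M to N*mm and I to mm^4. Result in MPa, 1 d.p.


Convert units:
M = 12.3 kN*m = 12300000 N*mm
y = 7.1 cm = 71 mm
I = 2643 cm^4 = 26430000 mm^4
sigma = 12300000 * 71 / 26430000
sigma = 33.0 MPa

33.0


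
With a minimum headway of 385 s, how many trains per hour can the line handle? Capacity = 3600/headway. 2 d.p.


Capacity = 3600 / headway
Capacity = 3600 / 385
Capacity = 9.35 trains/hour

9.35


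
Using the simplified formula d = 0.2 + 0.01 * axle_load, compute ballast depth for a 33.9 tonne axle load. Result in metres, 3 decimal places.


d = 0.2 + 0.01 * 33.9
d = 0.2 + 0.339
d = 0.539 m

0.539


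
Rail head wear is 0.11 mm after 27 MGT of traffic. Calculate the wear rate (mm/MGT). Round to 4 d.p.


Wear rate = total wear / cumulative tonnage
Rate = 0.11 / 27
Rate = 0.0041 mm/MGT

0.0041


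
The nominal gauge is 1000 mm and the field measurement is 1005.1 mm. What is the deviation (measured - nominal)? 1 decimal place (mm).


Deviation = measured - nominal
Deviation = 1005.1 - 1000
Deviation = 5.1 mm

5.1


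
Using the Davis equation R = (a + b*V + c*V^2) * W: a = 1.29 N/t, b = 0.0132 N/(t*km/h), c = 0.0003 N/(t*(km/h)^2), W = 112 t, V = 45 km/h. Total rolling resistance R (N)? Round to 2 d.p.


b*V = 0.0132 * 45 = 0.594
c*V^2 = 0.0003 * 2025 = 0.6075
R_per_t = 1.29 + 0.594 + 0.6075 = 2.4915 N/t
R_total = 2.4915 * 112 = 279.05 N

279.05


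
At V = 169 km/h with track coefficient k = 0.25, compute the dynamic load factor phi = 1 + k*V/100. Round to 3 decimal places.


phi = 1 + k * V / 100
phi = 1 + 0.25 * 169 / 100
phi = 1 + 0.4225
phi = 1.423

1.423


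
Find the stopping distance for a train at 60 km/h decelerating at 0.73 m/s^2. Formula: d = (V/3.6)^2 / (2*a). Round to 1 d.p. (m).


Convert speed: V = 60 / 3.6 = 16.6667 m/s
V^2 = 277.7778
d = 277.7778 / (2 * 0.73)
d = 277.7778 / 1.46
d = 190.3 m

190.3


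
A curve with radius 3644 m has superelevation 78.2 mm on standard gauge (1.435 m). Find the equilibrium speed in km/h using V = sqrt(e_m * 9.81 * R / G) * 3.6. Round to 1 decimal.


Convert cant: e = 78.2 mm = 0.0782 m
V_ms = sqrt(0.0782 * 9.81 * 3644 / 1.435)
V_ms = sqrt(1948.059546) = 44.1368 m/s
V = 44.1368 * 3.6 = 158.9 km/h

158.9


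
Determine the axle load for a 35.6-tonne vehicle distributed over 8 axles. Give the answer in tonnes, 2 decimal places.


Load per axle = total weight / number of axles
Load = 35.6 / 8
Load = 4.45 tonnes

4.45


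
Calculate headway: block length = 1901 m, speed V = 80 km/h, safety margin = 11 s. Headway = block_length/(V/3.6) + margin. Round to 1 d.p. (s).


V = 80 / 3.6 = 22.2222 m/s
Block traversal time = 1901 / 22.2222 = 85.545 s
Headway = 85.545 + 11
Headway = 96.5 s

96.5


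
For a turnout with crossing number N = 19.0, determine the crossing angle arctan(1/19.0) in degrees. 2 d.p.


1/N = 1/19.0 = 0.052632
angle = arctan(0.052632) = 0.052583 rad
angle = 0.052583 * 180/pi = 3.01 degrees

3.01


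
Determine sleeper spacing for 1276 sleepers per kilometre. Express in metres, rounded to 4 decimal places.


Spacing = 1000 m / number of sleepers
Spacing = 1000 / 1276
Spacing = 0.7837 m

0.7837


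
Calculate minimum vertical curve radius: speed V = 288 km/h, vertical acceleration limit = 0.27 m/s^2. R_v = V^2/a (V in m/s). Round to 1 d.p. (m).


Convert speed: V = 288 / 3.6 = 80.0 m/s
V^2 = 6400.0 m^2/s^2
R_v = 6400.0 / 0.27
R_v = 23703.7 m

23703.7


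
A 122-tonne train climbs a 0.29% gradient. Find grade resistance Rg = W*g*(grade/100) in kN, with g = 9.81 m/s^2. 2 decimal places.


Rg = W * 9.81 * grade / 100
Rg = 122 * 9.81 * 0.29 / 100
Rg = 1196.82 * 0.0029
Rg = 3.47 kN

3.47


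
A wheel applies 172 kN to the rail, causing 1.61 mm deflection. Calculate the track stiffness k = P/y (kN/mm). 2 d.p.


Track stiffness k = P / y
k = 172 / 1.61
k = 106.83 kN/mm

106.83


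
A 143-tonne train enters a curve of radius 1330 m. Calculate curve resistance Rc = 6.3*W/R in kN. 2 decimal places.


Rc = 6.3 * W / R
Rc = 6.3 * 143 / 1330
Rc = 900.9 / 1330
Rc = 0.68 kN

0.68


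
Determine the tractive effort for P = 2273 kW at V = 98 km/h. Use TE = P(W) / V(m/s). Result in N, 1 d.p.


Convert: P = 2273 kW = 2273000 W
V = 98 / 3.6 = 27.2222 m/s
TE = 2273000 / 27.2222
TE = 83498.0 N

83498.0


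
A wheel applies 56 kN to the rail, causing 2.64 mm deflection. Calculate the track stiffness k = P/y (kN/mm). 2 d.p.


Track stiffness k = P / y
k = 56 / 2.64
k = 21.21 kN/mm

21.21


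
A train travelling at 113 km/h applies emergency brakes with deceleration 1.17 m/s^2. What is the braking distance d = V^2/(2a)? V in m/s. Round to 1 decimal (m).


Convert speed: V = 113 / 3.6 = 31.3889 m/s
V^2 = 985.2623
d = 985.2623 / (2 * 1.17)
d = 985.2623 / 2.34
d = 421.1 m

421.1


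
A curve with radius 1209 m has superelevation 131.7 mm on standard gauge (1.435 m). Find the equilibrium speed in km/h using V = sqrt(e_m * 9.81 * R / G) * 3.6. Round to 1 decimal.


Convert cant: e = 131.7 mm = 0.1317 m
V_ms = sqrt(0.1317 * 9.81 * 1209 / 1.435)
V_ms = sqrt(1088.501877) = 32.9925 m/s
V = 32.9925 * 3.6 = 118.8 km/h

118.8


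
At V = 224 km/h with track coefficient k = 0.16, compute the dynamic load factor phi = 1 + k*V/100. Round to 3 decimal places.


phi = 1 + k * V / 100
phi = 1 + 0.16 * 224 / 100
phi = 1 + 0.3584
phi = 1.358

1.358


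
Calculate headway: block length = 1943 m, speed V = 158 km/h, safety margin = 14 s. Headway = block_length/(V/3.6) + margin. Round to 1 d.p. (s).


V = 158 / 3.6 = 43.8889 m/s
Block traversal time = 1943 / 43.8889 = 44.2709 s
Headway = 44.2709 + 14
Headway = 58.3 s

58.3


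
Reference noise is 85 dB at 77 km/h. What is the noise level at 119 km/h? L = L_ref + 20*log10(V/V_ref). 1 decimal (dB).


V/V_ref = 119 / 77 = 1.545455
log10(1.545455) = 0.189056
20 * 0.189056 = 3.7811
L = 85 + 3.7811 = 88.8 dB

88.8


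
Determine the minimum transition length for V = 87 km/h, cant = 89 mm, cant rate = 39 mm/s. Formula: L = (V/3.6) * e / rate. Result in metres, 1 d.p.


Convert speed: V = 87 / 3.6 = 24.1667 m/s
L = 24.1667 * 89 / 39
L = 2150.8333 / 39
L = 55.1 m

55.1


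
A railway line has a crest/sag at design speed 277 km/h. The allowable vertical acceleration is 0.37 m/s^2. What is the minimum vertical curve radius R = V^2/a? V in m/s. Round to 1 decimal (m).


Convert speed: V = 277 / 3.6 = 76.9444 m/s
V^2 = 5920.4475 m^2/s^2
R_v = 5920.4475 / 0.37
R_v = 16001.2 m

16001.2


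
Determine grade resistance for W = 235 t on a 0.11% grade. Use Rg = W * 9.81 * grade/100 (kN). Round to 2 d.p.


Rg = W * 9.81 * grade / 100
Rg = 235 * 9.81 * 0.11 / 100
Rg = 2305.35 * 0.0011
Rg = 2.54 kN

2.54


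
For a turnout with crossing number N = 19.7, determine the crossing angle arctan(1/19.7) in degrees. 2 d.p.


1/N = 1/19.7 = 0.050761
angle = arctan(0.050761) = 0.050718 rad
angle = 0.050718 * 180/pi = 2.91 degrees

2.91


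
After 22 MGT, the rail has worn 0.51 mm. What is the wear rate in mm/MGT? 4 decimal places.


Wear rate = total wear / cumulative tonnage
Rate = 0.51 / 22
Rate = 0.0232 mm/MGT

0.0232


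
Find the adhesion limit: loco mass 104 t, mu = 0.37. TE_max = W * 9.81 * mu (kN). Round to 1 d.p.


TE_max = W * g * mu
TE_max = 104 * 9.81 * 0.37
TE_max = 1020.24 * 0.37
TE_max = 377.5 kN

377.5


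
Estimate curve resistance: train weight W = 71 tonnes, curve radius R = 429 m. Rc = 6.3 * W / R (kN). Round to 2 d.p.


Rc = 6.3 * W / R
Rc = 6.3 * 71 / 429
Rc = 447.3 / 429
Rc = 1.04 kN

1.04


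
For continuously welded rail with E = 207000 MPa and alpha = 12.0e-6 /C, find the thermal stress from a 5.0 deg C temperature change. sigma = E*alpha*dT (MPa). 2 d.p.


sigma = E * alpha * dT
sigma = 207000 * 12.0e-6 * 5.0
sigma = 2.484 * 5.0
sigma = 12.42 MPa

12.42


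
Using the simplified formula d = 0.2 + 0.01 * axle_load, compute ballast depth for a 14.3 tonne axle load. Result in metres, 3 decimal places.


d = 0.2 + 0.01 * 14.3
d = 0.2 + 0.143
d = 0.343 m

0.343


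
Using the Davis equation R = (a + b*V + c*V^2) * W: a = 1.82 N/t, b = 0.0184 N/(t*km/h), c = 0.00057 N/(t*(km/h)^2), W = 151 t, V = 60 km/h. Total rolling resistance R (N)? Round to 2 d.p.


b*V = 0.0184 * 60 = 1.104
c*V^2 = 0.00057 * 3600 = 2.052
R_per_t = 1.82 + 1.104 + 2.052 = 4.976 N/t
R_total = 4.976 * 151 = 751.38 N

751.38


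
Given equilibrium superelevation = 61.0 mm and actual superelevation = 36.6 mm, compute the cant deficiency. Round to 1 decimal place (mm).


Cant deficiency = equilibrium cant - actual cant
CD = 61.0 - 36.6
CD = 24.4 mm

24.4


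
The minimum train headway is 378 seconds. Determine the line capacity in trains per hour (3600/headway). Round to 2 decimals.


Capacity = 3600 / headway
Capacity = 3600 / 378
Capacity = 9.52 trains/hour

9.52


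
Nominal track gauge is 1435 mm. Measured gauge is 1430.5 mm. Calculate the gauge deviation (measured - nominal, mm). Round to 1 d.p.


Deviation = measured - nominal
Deviation = 1430.5 - 1435
Deviation = -4.5 mm

-4.5


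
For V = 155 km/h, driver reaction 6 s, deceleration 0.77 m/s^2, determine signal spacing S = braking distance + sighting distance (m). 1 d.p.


V = 155 / 3.6 = 43.0556 m/s
Braking distance = 43.0556^2 / (2*0.77) = 1203.7538 m
Sighting distance = 43.0556 * 6 = 258.3333 m
S = 1203.7538 + 258.3333 = 1462.1 m

1462.1


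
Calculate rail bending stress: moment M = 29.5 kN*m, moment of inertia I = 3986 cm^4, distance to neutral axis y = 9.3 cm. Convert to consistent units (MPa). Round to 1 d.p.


Convert units:
M = 29.5 kN*m = 29500000 N*mm
y = 9.3 cm = 93 mm
I = 3986 cm^4 = 39860000 mm^4
sigma = 29500000 * 93 / 39860000
sigma = 68.8 MPa

68.8


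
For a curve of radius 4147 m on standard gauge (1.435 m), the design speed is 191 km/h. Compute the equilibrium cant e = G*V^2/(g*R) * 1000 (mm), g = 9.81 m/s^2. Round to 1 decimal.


Convert speed: V = 191 / 3.6 = 53.0556 m/s
Apply formula: e = 1.435 * 53.0556^2 / (9.81 * 4147)
e = 1.435 * 2814.892 / 40682.07
e = 0.099291 m = 99.3 mm

99.3


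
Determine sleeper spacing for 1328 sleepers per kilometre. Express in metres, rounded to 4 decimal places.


Spacing = 1000 m / number of sleepers
Spacing = 1000 / 1328
Spacing = 0.7530 m

0.7530


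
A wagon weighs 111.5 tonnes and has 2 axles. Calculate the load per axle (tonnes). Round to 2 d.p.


Load per axle = total weight / number of axles
Load = 111.5 / 2
Load = 55.75 tonnes

55.75


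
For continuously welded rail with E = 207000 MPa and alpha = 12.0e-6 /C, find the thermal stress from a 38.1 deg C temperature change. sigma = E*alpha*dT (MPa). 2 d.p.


sigma = E * alpha * dT
sigma = 207000 * 12.0e-6 * 38.1
sigma = 2.484 * 38.1
sigma = 94.64 MPa

94.64


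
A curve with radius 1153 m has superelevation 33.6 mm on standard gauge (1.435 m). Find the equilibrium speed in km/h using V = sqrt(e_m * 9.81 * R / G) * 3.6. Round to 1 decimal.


Convert cant: e = 33.6 mm = 0.0336 m
V_ms = sqrt(0.0336 * 9.81 * 1153 / 1.435)
V_ms = sqrt(264.841288) = 16.2739 m/s
V = 16.2739 * 3.6 = 58.6 km/h

58.6
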